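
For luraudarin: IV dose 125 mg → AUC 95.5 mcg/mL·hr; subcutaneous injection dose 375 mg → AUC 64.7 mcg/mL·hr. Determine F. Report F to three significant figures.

F = 0.226

F = (AUC_ev / D_ev) / (AUC_iv / D_iv)
  = (64.7/375) / (95.5/125)
  = 0.172533 / 0.764 = 0.2258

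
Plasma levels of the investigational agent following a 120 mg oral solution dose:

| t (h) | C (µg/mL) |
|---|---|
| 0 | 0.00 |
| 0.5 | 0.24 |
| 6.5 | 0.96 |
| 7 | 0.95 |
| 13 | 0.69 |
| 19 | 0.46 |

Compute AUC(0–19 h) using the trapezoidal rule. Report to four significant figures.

AUC = 12.51 µg/mL·h

Trapezoidal AUC_0→19:
  [0→0.5]: (0.00+0.24)/2 × 0.5 = 0.06
  [0.5→6.5]: (0.24+0.96)/2 × 6 = 3.6
  [6.5→7]: (0.96+0.95)/2 × 0.5 = 0.4775
  [7→13]: (0.95+0.69)/2 × 6 = 4.92
  [13→19]: (0.69+0.46)/2 × 6 = 3.45
  Sum = 12.5075 µg/mL·h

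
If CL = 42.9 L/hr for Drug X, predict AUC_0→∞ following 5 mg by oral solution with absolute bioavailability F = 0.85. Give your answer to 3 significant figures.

AUC_0→∞ = F × Dose / CL
        = 0.85 × 5 / 42.9 = 0.0990676 mg/L·hr

AUC = 0.0991 mg/L·hr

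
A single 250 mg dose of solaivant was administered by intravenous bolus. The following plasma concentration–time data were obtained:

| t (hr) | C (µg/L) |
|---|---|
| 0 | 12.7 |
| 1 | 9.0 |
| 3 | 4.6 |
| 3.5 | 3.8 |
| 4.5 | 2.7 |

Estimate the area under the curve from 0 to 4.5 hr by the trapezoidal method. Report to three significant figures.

Trapezoidal AUC_0→4.5:
  [0→1]: (12.7+9.0)/2 × 1 = 10.85
  [1→3]: (9.0+4.6)/2 × 2 = 13.6
  [3→3.5]: (4.6+3.8)/2 × 0.5 = 2.1
  [3.5→4.5]: (3.8+2.7)/2 × 1 = 3.25
  Sum = 29.8 µg/L·hr

AUC = 29.8 µg/L·hr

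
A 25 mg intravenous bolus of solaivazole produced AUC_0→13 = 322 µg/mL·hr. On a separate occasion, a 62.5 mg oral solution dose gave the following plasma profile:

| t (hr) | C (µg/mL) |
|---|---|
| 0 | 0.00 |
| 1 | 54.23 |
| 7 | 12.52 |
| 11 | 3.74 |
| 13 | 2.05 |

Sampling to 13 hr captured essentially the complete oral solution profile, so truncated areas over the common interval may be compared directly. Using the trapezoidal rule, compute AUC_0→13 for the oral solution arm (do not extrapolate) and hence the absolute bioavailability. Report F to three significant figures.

F = 0.330

Trapezoidal AUC_0→13 (oral solution):
  [0→1]: (0.00+54.23)/2 × 1 = 27.115
  [1→7]: (54.23+12.52)/2 × 6 = 200.25
  [7→11]: (12.52+3.74)/2 × 4 = 32.52
  [11→13]: (3.74+2.05)/2 × 2 = 5.79
  Sum = 265.675 µg/mL·hr
F = (AUC_ev/D_ev)/(AUC_iv/D_iv) = (265.675/62.5)/(322/25) = 4.2508/12.88 = 0.3300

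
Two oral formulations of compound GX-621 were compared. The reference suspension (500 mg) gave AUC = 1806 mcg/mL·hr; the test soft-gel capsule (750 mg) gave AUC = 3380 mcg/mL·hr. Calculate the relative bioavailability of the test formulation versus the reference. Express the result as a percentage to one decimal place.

F_rel = 124.8%

F_rel = (AUC_test/D_test) / (AUC_ref/D_ref)
      = (3380/750) / (1806/500)
      = 4.50667 / 3.612 = 1.2477 = 124.77%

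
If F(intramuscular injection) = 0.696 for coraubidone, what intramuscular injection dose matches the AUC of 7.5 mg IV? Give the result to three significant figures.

For equal systemic exposure: F × D_ev = D_iv
D_ev = D_iv / F = 7.5 / 0.696 = 10.7759 mg

D_intramuscular = 10.8 mg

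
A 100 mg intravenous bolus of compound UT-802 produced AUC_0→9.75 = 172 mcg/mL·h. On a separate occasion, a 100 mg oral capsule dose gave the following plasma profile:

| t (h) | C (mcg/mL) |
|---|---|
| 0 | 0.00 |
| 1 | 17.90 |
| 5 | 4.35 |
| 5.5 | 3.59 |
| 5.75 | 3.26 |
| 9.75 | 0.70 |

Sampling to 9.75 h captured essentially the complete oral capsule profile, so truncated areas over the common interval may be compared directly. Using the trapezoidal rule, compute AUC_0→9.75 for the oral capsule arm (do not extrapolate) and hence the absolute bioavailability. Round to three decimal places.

Trapezoidal AUC_0→9.75 (oral capsule):
  [0→1]: (0.00+17.90)/2 × 1 = 8.95
  [1→5]: (17.90+4.35)/2 × 4 = 44.5
  [5→5.5]: (4.35+3.59)/2 × 0.5 = 1.985
  [5.5→5.75]: (3.59+3.26)/2 × 0.25 = 0.85625
  [5.75→9.75]: (3.26+0.70)/2 × 4 = 7.92
  Sum = 64.21125 mcg/mL·h
F = (AUC_ev/D_ev)/(AUC_iv/D_iv) = (64.21125/100)/(172/100) = 0.6421125/1.72 = 0.3733

F = 0.373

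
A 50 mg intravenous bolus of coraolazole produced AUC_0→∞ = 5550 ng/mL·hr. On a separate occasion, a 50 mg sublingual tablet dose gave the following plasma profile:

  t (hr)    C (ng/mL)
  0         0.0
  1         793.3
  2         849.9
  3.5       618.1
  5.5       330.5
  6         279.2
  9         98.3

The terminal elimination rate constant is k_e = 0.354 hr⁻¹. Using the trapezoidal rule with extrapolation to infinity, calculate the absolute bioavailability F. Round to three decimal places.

F = 0.768

Trapezoidal AUC_0→9 (sublingual tablet):
  [0→1]: (0.0+793.3)/2 × 1 = 396.65
  [1→2]: (793.3+849.9)/2 × 1 = 821.6
  [2→3.5]: (849.9+618.1)/2 × 1.5 = 1101.0
  [3.5→5.5]: (618.1+330.5)/2 × 2 = 948.6
  [5.5→6]: (330.5+279.2)/2 × 0.5 = 152.425
  [6→9]: (279.2+98.3)/2 × 3 = 566.25
  Sum = 3986.525 ng/mL·hr
Tail: C_last/k_e = 98.3/0.354 = 277.684
AUC_0→∞ (sublingual tablet) = 3986.525 + 277.684 = 4264.209 ng/mL·hr
F = (AUC_ev/D_ev)/(AUC_iv/D_iv) = (4264.209/50)/(5550/50) = 85.28418/111 = 0.7683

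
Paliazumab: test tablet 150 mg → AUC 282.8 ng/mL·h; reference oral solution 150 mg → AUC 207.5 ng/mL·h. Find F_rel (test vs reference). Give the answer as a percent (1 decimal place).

F_rel = (AUC_test/D_test) / (AUC_ref/D_ref)
      = (282.8/150) / (207.5/150)
      = 1.88533 / 1.38333 = 1.3629 = 136.29%

F_rel = 136.3%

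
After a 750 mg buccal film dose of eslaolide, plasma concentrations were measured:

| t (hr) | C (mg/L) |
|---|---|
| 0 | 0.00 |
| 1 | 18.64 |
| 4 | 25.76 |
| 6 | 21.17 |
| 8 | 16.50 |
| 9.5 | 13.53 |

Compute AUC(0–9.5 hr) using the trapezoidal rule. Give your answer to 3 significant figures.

AUC = 183 mg/L·hr

Trapezoidal AUC_0→9.5:
  [0→1]: (0.00+18.64)/2 × 1 = 9.32
  [1→4]: (18.64+25.76)/2 × 3 = 66.6
  [4→6]: (25.76+21.17)/2 × 2 = 46.93
  [6→8]: (21.17+16.50)/2 × 2 = 37.67
  [8→9.5]: (16.50+13.53)/2 × 1.5 = 22.5225
  Sum = 183.0425 mg/L·hr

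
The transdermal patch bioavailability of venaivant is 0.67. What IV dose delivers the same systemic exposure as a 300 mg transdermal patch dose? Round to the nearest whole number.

D_iv = 201 mg

Systemic exposure from an extravascular dose = F × D_ev, so the equivalent IV dose is F × D_ev.
D_iv = F × D_ev = 0.67 × 300 = 201 mg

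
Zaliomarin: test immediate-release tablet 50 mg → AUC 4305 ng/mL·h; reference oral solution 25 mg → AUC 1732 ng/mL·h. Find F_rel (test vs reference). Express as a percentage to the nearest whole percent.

F_rel = 124%

F_rel = (AUC_test/D_test) / (AUC_ref/D_ref)
      = (4305/50) / (1732/25)
      = 86.1 / 69.28 = 1.2428 = 124.28%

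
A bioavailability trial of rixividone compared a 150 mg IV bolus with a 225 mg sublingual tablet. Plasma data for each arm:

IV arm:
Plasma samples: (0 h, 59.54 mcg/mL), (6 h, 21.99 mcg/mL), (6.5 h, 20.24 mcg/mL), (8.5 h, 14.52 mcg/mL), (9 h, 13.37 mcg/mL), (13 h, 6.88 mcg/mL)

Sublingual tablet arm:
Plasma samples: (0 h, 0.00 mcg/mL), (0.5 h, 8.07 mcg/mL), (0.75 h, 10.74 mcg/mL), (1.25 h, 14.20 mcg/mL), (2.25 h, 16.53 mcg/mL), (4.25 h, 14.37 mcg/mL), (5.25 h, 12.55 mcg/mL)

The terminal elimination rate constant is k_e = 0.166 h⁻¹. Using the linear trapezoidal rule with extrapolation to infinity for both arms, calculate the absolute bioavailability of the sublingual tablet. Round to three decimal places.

F = 0.257

Trapezoidal AUC_0→13 (IV):
  [0→6]: (59.54+21.99)/2 × 6 = 244.59
  [6→6.5]: (21.99+20.24)/2 × 0.5 = 10.5575
  [6.5→8.5]: (20.24+14.52)/2 × 2 = 34.76
  [8.5→9]: (14.52+13.37)/2 × 0.5 = 6.9725
  [9→13]: (13.37+6.88)/2 × 4 = 40.5
  Sum = 337.38 mcg/mL·h
IV tail: 6.88/0.166 = 41.446; AUC_iv,0→∞ = 337.38 + 41.446 = 378.826 mcg/mL·h
Trapezoidal AUC_0→5.25 (sublingual tablet):
  [0→0.5]: (0.00+8.07)/2 × 0.5 = 2.0175
  [0.5→0.75]: (8.07+10.74)/2 × 0.25 = 2.35125
  [0.75→1.25]: (10.74+14.20)/2 × 0.5 = 6.235
  [1.25→2.25]: (14.20+16.53)/2 × 1 = 15.365
  [2.25→4.25]: (16.53+14.37)/2 × 2 = 30.9
  [4.25→5.25]: (14.37+12.55)/2 × 1 = 13.46
  Sum = 70.32875 mcg/mL·h
sublingual tablet tail: 12.55/0.166 = 75.602; AUC_ev,0→∞ = 70.32875 + 75.602 = 145.93075 mcg/mL·h
F = (AUC_ev/D_ev)/(AUC_iv/D_iv) = (145.93075/225)/(378.826/150) = 0.648581/2.52551 = 0.2568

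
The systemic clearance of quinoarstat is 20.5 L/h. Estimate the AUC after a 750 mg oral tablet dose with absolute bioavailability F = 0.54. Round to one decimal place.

AUC = 19.8 mg/L·h

AUC_0→∞ = F × Dose / CL
        = 0.54 × 750 / 20.5 = 19.7561 mg/L·h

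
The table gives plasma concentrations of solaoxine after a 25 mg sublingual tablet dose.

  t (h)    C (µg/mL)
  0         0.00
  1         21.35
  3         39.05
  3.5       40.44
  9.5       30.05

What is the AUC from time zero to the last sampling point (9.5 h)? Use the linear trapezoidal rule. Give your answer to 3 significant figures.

Trapezoidal AUC_0→9.5:
  [0→1]: (0.00+21.35)/2 × 1 = 10.675
  [1→3]: (21.35+39.05)/2 × 2 = 60.4
  [3→3.5]: (39.05+40.44)/2 × 0.5 = 19.8725
  [3.5→9.5]: (40.44+30.05)/2 × 6 = 211.47
  Sum = 302.4175 µg/mL·h

AUC = 302 µg/mL·h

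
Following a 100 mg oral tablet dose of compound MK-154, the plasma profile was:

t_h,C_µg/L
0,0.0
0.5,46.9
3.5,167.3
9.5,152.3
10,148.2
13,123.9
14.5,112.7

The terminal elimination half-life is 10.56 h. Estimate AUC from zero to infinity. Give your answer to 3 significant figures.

AUC = 3670 µg/L·h

Trapezoidal AUC_0→14.5:
  [0→0.5]: (0.0+46.9)/2 × 0.5 = 11.725
  [0.5→3.5]: (46.9+167.3)/2 × 3 = 321.3
  [3.5→9.5]: (167.3+152.3)/2 × 6 = 958.8
  [9.5→10]: (152.3+148.2)/2 × 0.5 = 75.125
  [10→13]: (148.2+123.9)/2 × 3 = 408.15
  [13→14.5]: (123.9+112.7)/2 × 1.5 = 177.45
  Sum = 1952.55 µg/L·h
k_e = ln2 / t½ = 0.693147 / 10.56 = 0.0656 h^-1
Extrapolated tail: C_last / k_e = 112.7 / 0.0656 = 1717.988
AUC_0→∞ = 1952.55 + 1717.988 = 3670.538 µg/L·h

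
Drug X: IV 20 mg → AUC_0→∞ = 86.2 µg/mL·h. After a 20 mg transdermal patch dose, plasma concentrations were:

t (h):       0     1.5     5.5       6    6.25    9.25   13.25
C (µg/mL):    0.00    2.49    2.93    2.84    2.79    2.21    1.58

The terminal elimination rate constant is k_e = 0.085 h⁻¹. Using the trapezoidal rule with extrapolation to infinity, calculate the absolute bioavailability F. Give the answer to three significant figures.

Trapezoidal AUC_0→13.25 (transdermal patch):
  [0→1.5]: (0.00+2.49)/2 × 1.5 = 1.8675
  [1.5→5.5]: (2.49+2.93)/2 × 4 = 10.84
  [5.5→6]: (2.93+2.84)/2 × 0.5 = 1.4425
  [6→6.25]: (2.84+2.79)/2 × 0.25 = 0.70375
  [6.25→9.25]: (2.79+2.21)/2 × 3 = 7.5
  [9.25→13.25]: (2.21+1.58)/2 × 4 = 7.58
  Sum = 29.93375 µg/mL·h
Tail: C_last/k_e = 1.58/0.085 = 18.588
AUC_0→∞ (transdermal patch) = 29.93375 + 18.588 = 48.52175 µg/mL·h
F = (AUC_ev/D_ev)/(AUC_iv/D_iv) = (48.52175/20)/(86.2/20) = 2.4260875/4.31 = 0.5629

F = 0.563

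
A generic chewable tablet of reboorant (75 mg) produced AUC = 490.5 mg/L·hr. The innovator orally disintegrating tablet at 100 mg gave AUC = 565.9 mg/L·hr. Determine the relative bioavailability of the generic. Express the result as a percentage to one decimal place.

F_rel = 115.6%

F_rel = (AUC_test/D_test) / (AUC_ref/D_ref)
      = (490.5/75) / (565.9/100)
      = 6.54 / 5.659 = 1.1557 = 115.57%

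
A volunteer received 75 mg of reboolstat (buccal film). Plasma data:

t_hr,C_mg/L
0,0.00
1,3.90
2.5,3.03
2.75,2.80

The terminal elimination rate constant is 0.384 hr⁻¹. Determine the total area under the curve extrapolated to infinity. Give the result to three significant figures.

Trapezoidal AUC_0→2.75:
  [0→1]: (0.00+3.90)/2 × 1 = 1.95
  [1→2.5]: (3.90+3.03)/2 × 1.5 = 5.1975
  [2.5→2.75]: (3.03+2.80)/2 × 0.25 = 0.72875
  Sum = 7.87625 mg/L·hr
Extrapolated tail: C_last / k_e = 2.80 / 0.384 = 7.292
AUC_0→∞ = 7.87625 + 7.292 = 15.16825 mg/L·hr

AUC = 15.2 mg/L·hr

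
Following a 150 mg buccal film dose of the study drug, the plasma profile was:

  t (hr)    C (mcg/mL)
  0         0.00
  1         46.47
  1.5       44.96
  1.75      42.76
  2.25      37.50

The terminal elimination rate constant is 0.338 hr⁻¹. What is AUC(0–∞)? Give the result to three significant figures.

AUC = 188 mcg/mL·hr

Trapezoidal AUC_0→2.25:
  [0→1]: (0.00+46.47)/2 × 1 = 23.235
  [1→1.5]: (46.47+44.96)/2 × 0.5 = 22.8575
  [1.5→1.75]: (44.96+42.76)/2 × 0.25 = 10.965
  [1.75→2.25]: (42.76+37.50)/2 × 0.5 = 20.065
  Sum = 77.1225 mcg/mL·hr
Extrapolated tail: C_last / k_e = 37.50 / 0.338 = 110.947
AUC_0→∞ = 77.1225 + 110.947 = 188.0695 mcg/mL·hr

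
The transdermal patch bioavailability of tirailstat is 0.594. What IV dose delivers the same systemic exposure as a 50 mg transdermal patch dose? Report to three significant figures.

Systemic exposure from an extravascular dose = F × D_ev, so the equivalent IV dose is F × D_ev.
D_iv = F × D_ev = 0.594 × 50 = 29.7 mg

D_iv = 29.7 mg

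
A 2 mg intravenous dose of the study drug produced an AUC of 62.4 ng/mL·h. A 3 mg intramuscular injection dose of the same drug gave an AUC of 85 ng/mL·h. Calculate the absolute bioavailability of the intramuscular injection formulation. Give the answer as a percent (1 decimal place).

F = (AUC_ev / D_ev) / (AUC_iv / D_iv)
  = (85/3) / (62.4/2)
  = 28.3333 / 31.2 = 0.9081
  = 90.81%

F = 90.8%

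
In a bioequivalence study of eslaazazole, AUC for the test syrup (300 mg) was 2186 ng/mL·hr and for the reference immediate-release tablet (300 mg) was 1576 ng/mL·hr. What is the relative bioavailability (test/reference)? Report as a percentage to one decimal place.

F_rel = 138.7%

F_rel = (AUC_test/D_test) / (AUC_ref/D_ref)
      = (2186/300) / (1576/300)
      = 7.28667 / 5.25333 = 1.3871 = 138.71%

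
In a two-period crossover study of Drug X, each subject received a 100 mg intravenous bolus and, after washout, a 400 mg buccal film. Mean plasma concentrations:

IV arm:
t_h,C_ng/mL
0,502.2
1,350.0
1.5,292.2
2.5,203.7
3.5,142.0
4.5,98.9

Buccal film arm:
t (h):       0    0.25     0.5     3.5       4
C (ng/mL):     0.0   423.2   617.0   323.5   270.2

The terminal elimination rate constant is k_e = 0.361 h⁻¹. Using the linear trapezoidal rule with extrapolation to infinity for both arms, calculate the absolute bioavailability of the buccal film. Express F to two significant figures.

Trapezoidal AUC_0→4.5 (IV):
  [0→1]: (502.2+350.0)/2 × 1 = 426.1
  [1→1.5]: (350.0+292.2)/2 × 0.5 = 160.55
  [1.5→2.5]: (292.2+203.7)/2 × 1 = 247.95
  [2.5→3.5]: (203.7+142.0)/2 × 1 = 172.85
  [3.5→4.5]: (142.0+98.9)/2 × 1 = 120.45
  Sum = 1127.9 ng/mL·h
IV tail: 98.9/0.361 = 273.961; AUC_iv,0→∞ = 1127.9 + 273.961 = 1401.861 ng/mL·h
Trapezoidal AUC_0→4 (buccal film):
  [0→0.25]: (0.0+423.2)/2 × 0.25 = 52.9
  [0.25→0.5]: (423.2+617.0)/2 × 0.25 = 130.025
  [0.5→3.5]: (617.0+323.5)/2 × 3 = 1410.75
  [3.5→4]: (323.5+270.2)/2 × 0.5 = 148.425
  Sum = 1742.1 ng/mL·h
buccal film tail: 270.2/0.361 = 748.476; AUC_ev,0→∞ = 1742.1 + 748.476 = 2490.576 ng/mL·h
F = (AUC_ev/D_ev)/(AUC_iv/D_iv) = (2490.576/400)/(1401.861/100) = 6.22644/14.01861 = 0.4442

F = 0.44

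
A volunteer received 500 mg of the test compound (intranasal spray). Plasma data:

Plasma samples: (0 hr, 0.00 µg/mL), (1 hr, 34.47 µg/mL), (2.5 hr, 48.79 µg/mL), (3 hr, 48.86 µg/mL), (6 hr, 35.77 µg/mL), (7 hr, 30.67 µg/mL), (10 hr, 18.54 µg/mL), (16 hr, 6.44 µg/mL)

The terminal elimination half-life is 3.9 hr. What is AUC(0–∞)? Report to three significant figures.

AUC = 449 µg/mL·hr

Trapezoidal AUC_0→16:
  [0→1]: (0.00+34.47)/2 × 1 = 17.235
  [1→2.5]: (34.47+48.79)/2 × 1.5 = 62.445
  [2.5→3]: (48.79+48.86)/2 × 0.5 = 24.4125
  [3→6]: (48.86+35.77)/2 × 3 = 126.945
  [6→7]: (35.77+30.67)/2 × 1 = 33.22
  [7→10]: (30.67+18.54)/2 × 3 = 73.815
  [10→16]: (18.54+6.44)/2 × 6 = 74.94
  Sum = 413.0125 µg/mL·hr
k_e = ln2 / t½ = 0.693147 / 3.9 = 0.1777 hr^-1
Extrapolated tail: C_last / k_e = 6.44 / 0.1777 = 36.241
AUC_0→∞ = 413.0125 + 36.241 = 449.2535 µg/mL·hr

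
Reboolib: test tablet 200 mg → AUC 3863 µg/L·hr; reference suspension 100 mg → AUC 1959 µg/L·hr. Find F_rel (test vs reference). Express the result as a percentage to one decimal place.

F_rel = (AUC_test/D_test) / (AUC_ref/D_ref)
      = (3863/200) / (1959/100)
      = 19.315 / 19.59 = 0.9860 = 98.60%

F_rel = 98.6%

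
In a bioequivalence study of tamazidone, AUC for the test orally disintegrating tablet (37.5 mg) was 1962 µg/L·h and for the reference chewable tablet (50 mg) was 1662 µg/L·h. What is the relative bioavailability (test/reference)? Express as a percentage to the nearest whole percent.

F_rel = 157%

F_rel = (AUC_test/D_test) / (AUC_ref/D_ref)
      = (1962/37.5) / (1662/50)
      = 52.32 / 33.24 = 1.5740 = 157.40%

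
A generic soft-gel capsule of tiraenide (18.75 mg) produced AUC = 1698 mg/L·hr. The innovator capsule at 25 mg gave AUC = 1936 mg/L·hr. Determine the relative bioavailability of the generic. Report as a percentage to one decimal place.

F_rel = (AUC_test/D_test) / (AUC_ref/D_ref)
      = (1698/18.75) / (1936/25)
      = 90.56 / 77.44 = 1.1694 = 116.94%

F_rel = 116.9%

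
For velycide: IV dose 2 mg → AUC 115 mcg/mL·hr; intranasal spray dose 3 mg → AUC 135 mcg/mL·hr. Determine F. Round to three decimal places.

F = (AUC_ev / D_ev) / (AUC_iv / D_iv)
  = (135/3) / (115/2)
  = 45 / 57.5 = 0.7826

F = 0.783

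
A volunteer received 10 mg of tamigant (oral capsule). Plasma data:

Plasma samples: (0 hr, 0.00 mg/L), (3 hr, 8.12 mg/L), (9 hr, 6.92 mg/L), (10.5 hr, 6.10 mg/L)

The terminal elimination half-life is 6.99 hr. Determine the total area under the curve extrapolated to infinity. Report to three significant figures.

AUC = 129 mg/L·hr

Trapezoidal AUC_0→10.5:
  [0→3]: (0.00+8.12)/2 × 3 = 12.18
  [3→9]: (8.12+6.92)/2 × 6 = 45.12
  [9→10.5]: (6.92+6.10)/2 × 1.5 = 9.765
  Sum = 67.065 mg/L·hr
k_e = ln2 / t½ = 0.693147 / 6.99 = 0.0992 hr^-1
Extrapolated tail: C_last / k_e = 6.10 / 0.0992 = 61.492
AUC_0→∞ = 67.065 + 61.492 = 128.557 mg/L·hr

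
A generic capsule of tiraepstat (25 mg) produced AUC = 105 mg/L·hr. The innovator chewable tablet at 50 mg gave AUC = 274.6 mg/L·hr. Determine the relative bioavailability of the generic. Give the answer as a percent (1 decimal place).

F_rel = 76.5%

F_rel = (AUC_test/D_test) / (AUC_ref/D_ref)
      = (105/25) / (274.6/50)
      = 4.2 / 5.492 = 0.7647 = 76.47%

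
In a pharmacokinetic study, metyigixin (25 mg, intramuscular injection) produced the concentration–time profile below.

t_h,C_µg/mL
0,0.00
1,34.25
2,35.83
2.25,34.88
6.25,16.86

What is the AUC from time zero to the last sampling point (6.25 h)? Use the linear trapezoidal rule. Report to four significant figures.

Trapezoidal AUC_0→6.25:
  [0→1]: (0.00+34.25)/2 × 1 = 17.125
  [1→2]: (34.25+35.83)/2 × 1 = 35.04
  [2→2.25]: (35.83+34.88)/2 × 0.25 = 8.83875
  [2.25→6.25]: (34.88+16.86)/2 × 4 = 103.48
  Sum = 164.48375 µg/mL·h

AUC = 164.5 µg/mL·h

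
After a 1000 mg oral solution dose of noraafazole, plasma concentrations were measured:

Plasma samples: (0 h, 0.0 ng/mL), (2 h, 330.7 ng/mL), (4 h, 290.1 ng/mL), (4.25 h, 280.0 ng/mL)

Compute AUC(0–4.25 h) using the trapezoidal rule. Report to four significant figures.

Trapezoidal AUC_0→4.25:
  [0→2]: (0.0+330.7)/2 × 2 = 330.7
  [2→4]: (330.7+290.1)/2 × 2 = 620.8
  [4→4.25]: (290.1+280.0)/2 × 0.25 = 71.2625
  Sum = 1022.7625 ng/mL·h

AUC = 1023 ng/mL·h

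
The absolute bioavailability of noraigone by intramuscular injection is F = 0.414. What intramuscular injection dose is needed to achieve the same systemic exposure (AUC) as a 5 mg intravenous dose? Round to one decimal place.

D_intramuscular = 12.1 mg

For equal systemic exposure: F × D_ev = D_iv
D_ev = D_iv / F = 5 / 0.414 = 12.0773 mg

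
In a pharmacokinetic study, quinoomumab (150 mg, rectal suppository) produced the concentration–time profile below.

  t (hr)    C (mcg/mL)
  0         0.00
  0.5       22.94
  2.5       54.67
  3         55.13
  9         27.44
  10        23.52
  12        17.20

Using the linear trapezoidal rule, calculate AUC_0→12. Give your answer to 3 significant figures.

AUC = 425 mcg/mL·hr

Trapezoidal AUC_0→12:
  [0→0.5]: (0.00+22.94)/2 × 0.5 = 5.735
  [0.5→2.5]: (22.94+54.67)/2 × 2 = 77.61
  [2.5→3]: (54.67+55.13)/2 × 0.5 = 27.45
  [3→9]: (55.13+27.44)/2 × 6 = 247.71
  [9→10]: (27.44+23.52)/2 × 1 = 25.48
  [10→12]: (23.52+17.20)/2 × 2 = 40.72
  Sum = 424.705 mcg/mL·hr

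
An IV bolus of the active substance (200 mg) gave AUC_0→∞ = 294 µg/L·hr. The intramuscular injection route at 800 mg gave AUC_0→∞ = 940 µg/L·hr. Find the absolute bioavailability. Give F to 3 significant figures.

F = 0.799

F = (AUC_ev / D_ev) / (AUC_iv / D_iv)
  = (940/800) / (294/200)
  = 1.175 / 1.47 = 0.7993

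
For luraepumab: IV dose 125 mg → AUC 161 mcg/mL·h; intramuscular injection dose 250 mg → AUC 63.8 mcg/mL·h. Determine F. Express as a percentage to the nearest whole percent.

F = (AUC_ev / D_ev) / (AUC_iv / D_iv)
  = (63.8/250) / (161/125)
  = 0.2552 / 1.288 = 0.1981
  = 19.81%

F = 20%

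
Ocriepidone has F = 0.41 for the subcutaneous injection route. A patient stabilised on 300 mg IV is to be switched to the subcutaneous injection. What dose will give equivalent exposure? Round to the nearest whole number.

For equal systemic exposure: F × D_ev = D_iv
D_ev = D_iv / F = 300 / 0.41 = 731.707 mg

D_subcutaneous = 732 mg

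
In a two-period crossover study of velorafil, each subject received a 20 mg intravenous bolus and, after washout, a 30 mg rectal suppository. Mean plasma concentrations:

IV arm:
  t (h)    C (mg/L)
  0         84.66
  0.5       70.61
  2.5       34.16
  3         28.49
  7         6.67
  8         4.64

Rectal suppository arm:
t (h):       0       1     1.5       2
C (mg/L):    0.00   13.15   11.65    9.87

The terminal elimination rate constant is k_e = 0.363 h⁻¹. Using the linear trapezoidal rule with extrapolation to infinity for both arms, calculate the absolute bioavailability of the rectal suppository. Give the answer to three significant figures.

Trapezoidal AUC_0→8 (IV):
  [0→0.5]: (84.66+70.61)/2 × 0.5 = 38.8175
  [0.5→2.5]: (70.61+34.16)/2 × 2 = 104.77
  [2.5→3]: (34.16+28.49)/2 × 0.5 = 15.6625
  [3→7]: (28.49+6.67)/2 × 4 = 70.32
  [7→8]: (6.67+4.64)/2 × 1 = 5.655
  Sum = 235.225 mg/L·h
IV tail: 4.64/0.363 = 12.782; AUC_iv,0→∞ = 235.225 + 12.782 = 248.007 mg/L·h
Trapezoidal AUC_0→2 (rectal suppository):
  [0→1]: (0.00+13.15)/2 × 1 = 6.575
  [1→1.5]: (13.15+11.65)/2 × 0.5 = 6.2
  [1.5→2]: (11.65+9.87)/2 × 0.5 = 5.38
  Sum = 18.155 mg/L·h
rectal suppository tail: 9.87/0.363 = 27.190; AUC_ev,0→∞ = 18.155 + 27.190 = 45.345 mg/L·h
F = (AUC_ev/D_ev)/(AUC_iv/D_iv) = (45.345/30)/(248.007/20) = 1.5115/12.40035 = 0.1219

F = 0.122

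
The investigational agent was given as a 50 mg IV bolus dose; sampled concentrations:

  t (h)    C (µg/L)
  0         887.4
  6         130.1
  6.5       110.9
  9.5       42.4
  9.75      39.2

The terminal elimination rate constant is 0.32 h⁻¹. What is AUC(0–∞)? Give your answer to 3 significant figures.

AUC = 3480 µg/L·h

Trapezoidal AUC_0→9.75:
  [0→6]: (887.4+130.1)/2 × 6 = 3052.5
  [6→6.5]: (130.1+110.9)/2 × 0.5 = 60.25
  [6.5→9.5]: (110.9+42.4)/2 × 3 = 229.95
  [9.5→9.75]: (42.4+39.2)/2 × 0.25 = 10.2
  Sum = 3352.9 µg/L·h
Extrapolated tail: C_last / k_e = 39.2 / 0.32 = 122.500
AUC_0→∞ = 3352.9 + 122.500 = 3475.4 µg/L·h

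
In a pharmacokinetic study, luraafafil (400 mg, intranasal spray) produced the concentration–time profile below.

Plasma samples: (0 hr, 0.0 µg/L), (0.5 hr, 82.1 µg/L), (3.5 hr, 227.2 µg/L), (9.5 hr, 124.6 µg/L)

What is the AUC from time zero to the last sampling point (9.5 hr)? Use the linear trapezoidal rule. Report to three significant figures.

AUC = 1540 µg/L·hr

Trapezoidal AUC_0→9.5:
  [0→0.5]: (0.0+82.1)/2 × 0.5 = 20.525
  [0.5→3.5]: (82.1+227.2)/2 × 3 = 463.95
  [3.5→9.5]: (227.2+124.6)/2 × 6 = 1055.4
  Sum = 1539.875 µg/L·hr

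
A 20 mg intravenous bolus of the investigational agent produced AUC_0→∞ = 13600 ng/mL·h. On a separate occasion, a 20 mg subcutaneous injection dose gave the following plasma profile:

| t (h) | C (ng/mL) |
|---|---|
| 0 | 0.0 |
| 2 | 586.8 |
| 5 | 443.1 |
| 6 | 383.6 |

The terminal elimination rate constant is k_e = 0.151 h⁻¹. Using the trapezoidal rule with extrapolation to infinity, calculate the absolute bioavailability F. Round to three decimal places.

F = 0.374

Trapezoidal AUC_0→6 (subcutaneous injection):
  [0→2]: (0.0+586.8)/2 × 2 = 586.8
  [2→5]: (586.8+443.1)/2 × 3 = 1544.85
  [5→6]: (443.1+383.6)/2 × 1 = 413.35
  Sum = 2545.0 ng/mL·h
Tail: C_last/k_e = 383.6/0.151 = 2540.397
AUC_0→∞ (subcutaneous injection) = 2545.0 + 2540.397 = 5085.397 ng/mL·h
F = (AUC_ev/D_ev)/(AUC_iv/D_iv) = (5085.397/20)/(13600/20) = 254.26985/680 = 0.3739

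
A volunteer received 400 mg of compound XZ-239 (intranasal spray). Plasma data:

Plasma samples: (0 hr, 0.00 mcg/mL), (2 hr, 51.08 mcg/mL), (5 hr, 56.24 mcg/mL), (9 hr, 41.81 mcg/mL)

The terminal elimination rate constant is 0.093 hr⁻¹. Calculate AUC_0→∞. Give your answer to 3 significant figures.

AUC = 858 mcg/mL·hr

Trapezoidal AUC_0→9:
  [0→2]: (0.00+51.08)/2 × 2 = 51.08
  [2→5]: (51.08+56.24)/2 × 3 = 160.98
  [5→9]: (56.24+41.81)/2 × 4 = 196.1
  Sum = 408.16 mcg/mL·hr
Extrapolated tail: C_last / k_e = 41.81 / 0.093 = 449.570
AUC_0→∞ = 408.16 + 449.570 = 857.73 mcg/mL·hr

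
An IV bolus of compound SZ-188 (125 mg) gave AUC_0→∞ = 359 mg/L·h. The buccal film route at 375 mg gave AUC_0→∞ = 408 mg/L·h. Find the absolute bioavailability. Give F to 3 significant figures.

F = 0.379

F = (AUC_ev / D_ev) / (AUC_iv / D_iv)
  = (408/375) / (359/125)
  = 1.088 / 2.872 = 0.3788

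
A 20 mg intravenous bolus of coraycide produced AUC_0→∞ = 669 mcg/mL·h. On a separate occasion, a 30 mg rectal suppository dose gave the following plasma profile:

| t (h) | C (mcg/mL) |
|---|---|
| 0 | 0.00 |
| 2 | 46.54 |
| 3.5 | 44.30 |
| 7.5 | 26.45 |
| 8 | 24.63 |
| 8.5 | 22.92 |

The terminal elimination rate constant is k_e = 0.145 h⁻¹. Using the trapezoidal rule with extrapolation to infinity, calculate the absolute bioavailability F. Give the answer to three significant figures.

Trapezoidal AUC_0→8.5 (rectal suppository):
  [0→2]: (0.00+46.54)/2 × 2 = 46.54
  [2→3.5]: (46.54+44.30)/2 × 1.5 = 68.13
  [3.5→7.5]: (44.30+26.45)/2 × 4 = 141.5
  [7.5→8]: (26.45+24.63)/2 × 0.5 = 12.77
  [8→8.5]: (24.63+22.92)/2 × 0.5 = 11.8875
  Sum = 280.8275 mcg/mL·h
Tail: C_last/k_e = 22.92/0.145 = 158.069
AUC_0→∞ (rectal suppository) = 280.8275 + 158.069 = 438.8965 mcg/mL·h
F = (AUC_ev/D_ev)/(AUC_iv/D_iv) = (438.8965/30)/(669/20) = 14.6299/33.45 = 0.4374

F = 0.437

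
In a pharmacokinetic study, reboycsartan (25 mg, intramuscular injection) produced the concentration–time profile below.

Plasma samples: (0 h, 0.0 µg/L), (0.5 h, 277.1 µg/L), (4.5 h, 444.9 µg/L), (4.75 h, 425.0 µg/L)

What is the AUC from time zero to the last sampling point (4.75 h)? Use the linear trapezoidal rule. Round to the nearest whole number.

Trapezoidal AUC_0→4.75:
  [0→0.5]: (0.0+277.1)/2 × 0.5 = 69.275
  [0.5→4.5]: (277.1+444.9)/2 × 4 = 1444.0
  [4.5→4.75]: (444.9+425.0)/2 × 0.25 = 108.7375
  Sum = 1622.0125 µg/L·h

AUC = 1622 µg/L·h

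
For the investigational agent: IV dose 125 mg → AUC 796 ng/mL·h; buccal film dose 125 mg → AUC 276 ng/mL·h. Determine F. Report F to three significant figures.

F = (AUC_ev / D_ev) / (AUC_iv / D_iv)
  = (276/125) / (796/125)
  = 2.208 / 6.368 = 0.3467

F = 0.347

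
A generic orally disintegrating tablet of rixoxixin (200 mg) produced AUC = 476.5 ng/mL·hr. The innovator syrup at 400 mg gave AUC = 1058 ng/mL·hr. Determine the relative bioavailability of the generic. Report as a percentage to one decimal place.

F_rel = (AUC_test/D_test) / (AUC_ref/D_ref)
      = (476.5/200) / (1058/400)
      = 2.3825 / 2.645 = 0.9008 = 90.08%

F_rel = 90.1%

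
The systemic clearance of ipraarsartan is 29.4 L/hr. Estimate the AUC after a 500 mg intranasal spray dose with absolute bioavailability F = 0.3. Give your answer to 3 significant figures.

AUC_0→∞ = F × Dose / CL
        = 0.3 × 500 / 29.4 = 5.10204 mg/L·hr

AUC = 5.10 mg/L·hr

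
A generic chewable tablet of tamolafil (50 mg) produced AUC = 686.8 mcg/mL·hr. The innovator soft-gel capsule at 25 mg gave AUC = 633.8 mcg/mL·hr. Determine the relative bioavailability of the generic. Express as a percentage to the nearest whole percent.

F_rel = (AUC_test/D_test) / (AUC_ref/D_ref)
      = (686.8/50) / (633.8/25)
      = 13.736 / 25.352 = 0.5418 = 54.18%

F_rel = 54%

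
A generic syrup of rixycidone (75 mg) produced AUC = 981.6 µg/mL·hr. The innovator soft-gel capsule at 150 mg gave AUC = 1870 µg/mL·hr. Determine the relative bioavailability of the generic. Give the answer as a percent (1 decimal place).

F_rel = (AUC_test/D_test) / (AUC_ref/D_ref)
      = (981.6/75) / (1870/150)
      = 13.088 / 12.4667 = 1.0498 = 104.98%

F_rel = 105.0%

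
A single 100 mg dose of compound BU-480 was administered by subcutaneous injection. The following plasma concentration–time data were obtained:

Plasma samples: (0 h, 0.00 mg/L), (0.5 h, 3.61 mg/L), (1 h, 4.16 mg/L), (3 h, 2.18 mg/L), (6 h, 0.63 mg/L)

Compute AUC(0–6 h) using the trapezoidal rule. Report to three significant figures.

AUC = 13.4 mg/L·h

Trapezoidal AUC_0→6:
  [0→0.5]: (0.00+3.61)/2 × 0.5 = 0.9025
  [0.5→1]: (3.61+4.16)/2 × 0.5 = 1.9425
  [1→3]: (4.16+2.18)/2 × 2 = 6.34
  [3→6]: (2.18+0.63)/2 × 3 = 4.215
  Sum = 13.4 mg/L·h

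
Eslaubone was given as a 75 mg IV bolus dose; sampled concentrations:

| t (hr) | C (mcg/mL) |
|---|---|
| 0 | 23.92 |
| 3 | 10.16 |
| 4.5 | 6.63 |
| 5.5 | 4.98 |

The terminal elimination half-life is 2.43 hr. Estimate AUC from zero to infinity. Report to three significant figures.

Trapezoidal AUC_0→5.5:
  [0→3]: (23.92+10.16)/2 × 3 = 51.12
  [3→4.5]: (10.16+6.63)/2 × 1.5 = 12.5925
  [4.5→5.5]: (6.63+4.98)/2 × 1 = 5.805
  Sum = 69.5175 mcg/mL·hr
k_e = ln2 / t½ = 0.693147 / 2.43 = 0.2852 hr^-1
Extrapolated tail: C_last / k_e = 4.98 / 0.2852 = 17.461
AUC_0→∞ = 69.5175 + 17.461 = 86.9785 mcg/mL·hr

AUC = 87.0 mcg/mL·hr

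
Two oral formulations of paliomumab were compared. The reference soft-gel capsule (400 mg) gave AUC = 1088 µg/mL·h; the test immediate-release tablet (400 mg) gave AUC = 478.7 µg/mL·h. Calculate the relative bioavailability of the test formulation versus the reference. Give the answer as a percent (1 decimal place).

F_rel = (AUC_test/D_test) / (AUC_ref/D_ref)
      = (478.7/400) / (1088/400)
      = 1.19675 / 2.72 = 0.4400 = 44.00%

F_rel = 44.0%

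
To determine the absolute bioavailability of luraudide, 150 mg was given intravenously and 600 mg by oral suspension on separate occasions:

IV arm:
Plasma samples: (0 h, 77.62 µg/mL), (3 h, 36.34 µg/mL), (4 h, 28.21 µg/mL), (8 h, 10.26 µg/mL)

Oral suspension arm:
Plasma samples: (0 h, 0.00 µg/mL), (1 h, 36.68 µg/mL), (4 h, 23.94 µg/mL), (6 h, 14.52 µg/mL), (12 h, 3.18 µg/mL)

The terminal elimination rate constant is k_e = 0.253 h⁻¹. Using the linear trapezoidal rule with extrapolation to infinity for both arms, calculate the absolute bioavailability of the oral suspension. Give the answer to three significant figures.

F = 0.166

Trapezoidal AUC_0→8 (IV):
  [0→3]: (77.62+36.34)/2 × 3 = 170.94
  [3→4]: (36.34+28.21)/2 × 1 = 32.275
  [4→8]: (28.21+10.26)/2 × 4 = 76.94
  Sum = 280.155 µg/mL·h
IV tail: 10.26/0.253 = 40.553; AUC_iv,0→∞ = 280.155 + 40.553 = 320.708 µg/mL·h
Trapezoidal AUC_0→12 (oral suspension):
  [0→1]: (0.00+36.68)/2 × 1 = 18.34
  [1→4]: (36.68+23.94)/2 × 3 = 90.93
  [4→6]: (23.94+14.52)/2 × 2 = 38.46
  [6→12]: (14.52+3.18)/2 × 6 = 53.1
  Sum = 200.83 µg/mL·h
oral suspension tail: 3.18/0.253 = 12.569; AUC_ev,0→∞ = 200.83 + 12.569 = 213.399 µg/mL·h
F = (AUC_ev/D_ev)/(AUC_iv/D_iv) = (213.399/600)/(320.708/150) = 0.355665/2.13805 = 0.1664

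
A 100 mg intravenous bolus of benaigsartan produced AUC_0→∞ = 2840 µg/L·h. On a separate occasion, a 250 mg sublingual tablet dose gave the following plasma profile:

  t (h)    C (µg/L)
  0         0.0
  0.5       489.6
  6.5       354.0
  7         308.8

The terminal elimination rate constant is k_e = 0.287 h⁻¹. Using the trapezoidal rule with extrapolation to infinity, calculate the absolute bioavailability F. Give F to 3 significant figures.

Trapezoidal AUC_0→7 (sublingual tablet):
  [0→0.5]: (0.0+489.6)/2 × 0.5 = 122.4
  [0.5→6.5]: (489.6+354.0)/2 × 6 = 2530.8
  [6.5→7]: (354.0+308.8)/2 × 0.5 = 165.7
  Sum = 2818.9 µg/L·h
Tail: C_last/k_e = 308.8/0.287 = 1075.958
AUC_0→∞ (sublingual tablet) = 2818.9 + 1075.958 = 3894.858 µg/L·h
F = (AUC_ev/D_ev)/(AUC_iv/D_iv) = (3894.858/250)/(2840/100) = 15.579432/28.4 = 0.5486

F = 0.549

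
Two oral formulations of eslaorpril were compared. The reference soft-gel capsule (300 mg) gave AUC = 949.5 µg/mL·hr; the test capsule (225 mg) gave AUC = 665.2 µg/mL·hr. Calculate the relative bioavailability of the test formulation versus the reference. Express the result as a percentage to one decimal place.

F_rel = 93.4%

F_rel = (AUC_test/D_test) / (AUC_ref/D_ref)
      = (665.2/225) / (949.5/300)
      = 2.95644 / 3.165 = 0.9341 = 93.41%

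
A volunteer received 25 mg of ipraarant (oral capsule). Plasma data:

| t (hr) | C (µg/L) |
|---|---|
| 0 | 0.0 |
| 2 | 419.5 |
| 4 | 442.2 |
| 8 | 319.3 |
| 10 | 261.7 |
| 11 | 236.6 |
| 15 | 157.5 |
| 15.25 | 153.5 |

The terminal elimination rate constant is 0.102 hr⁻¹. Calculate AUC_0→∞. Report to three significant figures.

AUC = 5970 µg/L·hr

Trapezoidal AUC_0→15.25:
  [0→2]: (0.0+419.5)/2 × 2 = 419.5
  [2→4]: (419.5+442.2)/2 × 2 = 861.7
  [4→8]: (442.2+319.3)/2 × 4 = 1523.0
  [8→10]: (319.3+261.7)/2 × 2 = 581.0
  [10→11]: (261.7+236.6)/2 × 1 = 249.15
  [11→15]: (236.6+157.5)/2 × 4 = 788.2
  [15→15.25]: (157.5+153.5)/2 × 0.25 = 38.875
  Sum = 4461.425 µg/L·hr
Extrapolated tail: C_last / k_e = 153.5 / 0.102 = 1504.902
AUC_0→∞ = 4461.425 + 1504.902 = 5966.327 µg/L·hr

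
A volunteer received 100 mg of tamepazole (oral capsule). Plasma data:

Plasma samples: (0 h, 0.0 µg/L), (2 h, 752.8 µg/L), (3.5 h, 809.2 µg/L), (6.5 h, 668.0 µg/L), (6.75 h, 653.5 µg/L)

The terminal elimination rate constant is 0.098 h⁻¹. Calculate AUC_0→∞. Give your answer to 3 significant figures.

AUC = 11000 µg/L·h

Trapezoidal AUC_0→6.75:
  [0→2]: (0.0+752.8)/2 × 2 = 752.8
  [2→3.5]: (752.8+809.2)/2 × 1.5 = 1171.5
  [3.5→6.5]: (809.2+668.0)/2 × 3 = 2215.8
  [6.5→6.75]: (668.0+653.5)/2 × 0.25 = 165.1875
  Sum = 4305.2875 µg/L·h
Extrapolated tail: C_last / k_e = 653.5 / 0.098 = 6668.367
AUC_0→∞ = 4305.2875 + 6668.367 = 10973.6545 µg/L·h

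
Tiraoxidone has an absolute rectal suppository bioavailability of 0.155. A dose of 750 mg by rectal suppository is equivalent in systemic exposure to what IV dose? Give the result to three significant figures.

Systemic exposure from an extravascular dose = F × D_ev, so the equivalent IV dose is F × D_ev.
D_iv = F × D_ev = 0.155 × 750 = 116.25 mg

D_iv = 116 mg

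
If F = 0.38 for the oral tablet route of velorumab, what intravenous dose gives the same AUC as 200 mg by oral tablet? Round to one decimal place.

D_iv = 76.0 mg

Systemic exposure from an extravascular dose = F × D_ev, so the equivalent IV dose is F × D_ev.
D_iv = F × D_ev = 0.38 × 200 = 76 mg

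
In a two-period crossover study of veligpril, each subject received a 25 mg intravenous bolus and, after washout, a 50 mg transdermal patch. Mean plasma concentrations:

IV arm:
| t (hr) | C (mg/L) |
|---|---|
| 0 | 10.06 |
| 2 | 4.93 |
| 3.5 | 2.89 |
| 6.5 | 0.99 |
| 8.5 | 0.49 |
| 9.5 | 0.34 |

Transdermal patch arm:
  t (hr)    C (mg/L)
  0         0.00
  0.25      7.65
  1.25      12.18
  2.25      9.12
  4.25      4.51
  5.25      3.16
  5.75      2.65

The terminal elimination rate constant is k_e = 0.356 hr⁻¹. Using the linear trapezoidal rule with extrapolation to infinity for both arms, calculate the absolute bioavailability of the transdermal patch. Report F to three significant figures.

Trapezoidal AUC_0→9.5 (IV):
  [0→2]: (10.06+4.93)/2 × 2 = 14.99
  [2→3.5]: (4.93+2.89)/2 × 1.5 = 5.865
  [3.5→6.5]: (2.89+0.99)/2 × 3 = 5.82
  [6.5→8.5]: (0.99+0.49)/2 × 2 = 1.48
  [8.5→9.5]: (0.49+0.34)/2 × 1 = 0.415
  Sum = 28.57 mg/L·hr
IV tail: 0.34/0.356 = 0.955; AUC_iv,0→∞ = 28.57 + 0.955 = 29.525 mg/L·hr
Trapezoidal AUC_0→5.75 (transdermal patch):
  [0→0.25]: (0.00+7.65)/2 × 0.25 = 0.95625
  [0.25→1.25]: (7.65+12.18)/2 × 1 = 9.915
  [1.25→2.25]: (12.18+9.12)/2 × 1 = 10.65
  [2.25→4.25]: (9.12+4.51)/2 × 2 = 13.63
  [4.25→5.25]: (4.51+3.16)/2 × 1 = 3.835
  [5.25→5.75]: (3.16+2.65)/2 × 0.5 = 1.4525
  Sum = 40.43875 mg/L·hr
transdermal patch tail: 2.65/0.356 = 7.444; AUC_ev,0→∞ = 40.43875 + 7.444 = 47.88275 mg/L·hr
F = (AUC_ev/D_ev)/(AUC_iv/D_iv) = (47.88275/50)/(29.525/25) = 0.957655/1.181 = 0.8109

F = 0.811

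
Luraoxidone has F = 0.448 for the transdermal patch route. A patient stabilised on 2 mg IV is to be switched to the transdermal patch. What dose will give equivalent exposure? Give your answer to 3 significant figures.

For equal systemic exposure: F × D_ev = D_iv
D_ev = D_iv / F = 2 / 0.448 = 4.46429 mg

D_transdermal = 4.46 mg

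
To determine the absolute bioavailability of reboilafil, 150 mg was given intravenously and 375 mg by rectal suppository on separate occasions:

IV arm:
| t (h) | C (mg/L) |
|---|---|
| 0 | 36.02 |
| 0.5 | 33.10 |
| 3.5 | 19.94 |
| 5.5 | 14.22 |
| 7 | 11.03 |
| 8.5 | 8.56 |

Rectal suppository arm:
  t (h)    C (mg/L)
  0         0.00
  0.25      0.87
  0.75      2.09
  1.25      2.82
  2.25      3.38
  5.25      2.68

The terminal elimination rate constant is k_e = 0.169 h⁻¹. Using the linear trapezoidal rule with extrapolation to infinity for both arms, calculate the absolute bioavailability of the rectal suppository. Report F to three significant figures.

F = 0.0560

Trapezoidal AUC_0→8.5 (IV):
  [0→0.5]: (36.02+33.10)/2 × 0.5 = 17.28
  [0.5→3.5]: (33.10+19.94)/2 × 3 = 79.56
  [3.5→5.5]: (19.94+14.22)/2 × 2 = 34.16
  [5.5→7]: (14.22+11.03)/2 × 1.5 = 18.9375
  [7→8.5]: (11.03+8.56)/2 × 1.5 = 14.6925
  Sum = 164.63 mg/L·h
IV tail: 8.56/0.169 = 50.651; AUC_iv,0→∞ = 164.63 + 50.651 = 215.281 mg/L·h
Trapezoidal AUC_0→5.25 (rectal suppository):
  [0→0.25]: (0.00+0.87)/2 × 0.25 = 0.10875
  [0.25→0.75]: (0.87+2.09)/2 × 0.5 = 0.74
  [0.75→1.25]: (2.09+2.82)/2 × 0.5 = 1.2275
  [1.25→2.25]: (2.82+3.38)/2 × 1 = 3.1
  [2.25→5.25]: (3.38+2.68)/2 × 3 = 9.09
  Sum = 14.26625 mg/L·h
rectal suppository tail: 2.68/0.169 = 15.858; AUC_ev,0→∞ = 14.26625 + 15.858 = 30.12425 mg/L·h
F = (AUC_ev/D_ev)/(AUC_iv/D_iv) = (30.12425/375)/(215.281/150) = 0.0803313/1.43521 = 0.0560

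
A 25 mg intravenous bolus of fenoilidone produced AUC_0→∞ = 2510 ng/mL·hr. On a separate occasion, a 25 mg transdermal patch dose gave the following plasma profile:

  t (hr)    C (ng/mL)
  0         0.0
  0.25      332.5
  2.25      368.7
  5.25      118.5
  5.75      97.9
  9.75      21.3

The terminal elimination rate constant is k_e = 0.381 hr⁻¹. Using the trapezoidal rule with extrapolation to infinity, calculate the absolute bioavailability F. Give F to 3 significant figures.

F = 0.726

Trapezoidal AUC_0→9.75 (transdermal patch):
  [0→0.25]: (0.0+332.5)/2 × 0.25 = 41.5625
  [0.25→2.25]: (332.5+368.7)/2 × 2 = 701.2
  [2.25→5.25]: (368.7+118.5)/2 × 3 = 730.8
  [5.25→5.75]: (118.5+97.9)/2 × 0.5 = 54.1
  [5.75→9.75]: (97.9+21.3)/2 × 4 = 238.4
  Sum = 1766.0625 ng/mL·hr
Tail: C_last/k_e = 21.3/0.381 = 55.906
AUC_0→∞ (transdermal patch) = 1766.0625 + 55.906 = 1821.9685 ng/mL·hr
F = (AUC_ev/D_ev)/(AUC_iv/D_iv) = (1821.9685/25)/(2510/25) = 72.87874/100.4 = 0.7259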